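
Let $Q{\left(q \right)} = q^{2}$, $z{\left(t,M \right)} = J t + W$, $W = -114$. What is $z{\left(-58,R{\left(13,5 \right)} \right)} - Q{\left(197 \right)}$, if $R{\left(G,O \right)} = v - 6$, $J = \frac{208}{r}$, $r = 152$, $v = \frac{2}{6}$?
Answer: $- \frac{741045}{19} \approx -39002.0$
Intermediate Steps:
$v = \frac{1}{3}$ ($v = 2 \cdot \frac{1}{6} = \frac{1}{3} \approx 0.33333$)
$J = \frac{26}{19}$ ($J = \frac{208}{152} = 208 \cdot \frac{1}{152} = \frac{26}{19} \approx 1.3684$)
$R{\left(G,O \right)} = - \frac{17}{3}$ ($R{\left(G,O \right)} = \frac{1}{3} - 6 = - \frac{17}{3}$)
$z{\left(t,M \right)} = -114 + \frac{26 t}{19}$ ($z{\left(t,M \right)} = \frac{26 t}{19} - 114 = -114 + \frac{26 t}{19}$)
$z{\left(-58,R{\left(13,5 \right)} \right)} - Q{\left(197 \right)} = \left(-114 + \frac{26}{19} \left(-58\right)\right) - 197^{2} = \left(-114 - \frac{1508}{19}\right) - 38809 = - \frac{3674}{19} - 38809 = - \frac{741045}{19}$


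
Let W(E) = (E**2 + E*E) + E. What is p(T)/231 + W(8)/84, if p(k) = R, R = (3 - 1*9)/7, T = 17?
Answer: 2612/1617 ≈ 1.6153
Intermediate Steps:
R = -6/7 (R = (3 - 9)*(1/7) = -6*1/7 = -6/7 ≈ -0.85714)
p(k) = -6/7
W(E) = E + 2*E**2 (W(E) = (E**2 + E**2) + E = 2*E**2 + E = E + 2*E**2)
p(T)/231 + W(8)/84 = -6/7/231 + (8*(1 + 2*8))/84 = -6/7*1/231 + (8*(1 + 16))*(1/84) = -2/539 + (8*17)*(1/84) = -2/539 + 136*(1/84) = -2/539 + 34/21 = 2612/1617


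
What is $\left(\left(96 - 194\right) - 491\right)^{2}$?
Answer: $346921$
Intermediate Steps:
$\left(\left(96 - 194\right) - 491\right)^{2} = \left(-98 - 491\right)^{2} = \left(-589\right)^{2} = 346921$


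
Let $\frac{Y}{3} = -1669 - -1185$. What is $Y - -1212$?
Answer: $-240$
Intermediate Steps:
$Y = -1452$ ($Y = 3 \left(-1669 - -1185\right) = 3 \left(-1669 + 1185\right) = 3 \left(-484\right) = -1452$)
$Y - -1212 = -1452 - -1212 = -1452 + 1212 = -240$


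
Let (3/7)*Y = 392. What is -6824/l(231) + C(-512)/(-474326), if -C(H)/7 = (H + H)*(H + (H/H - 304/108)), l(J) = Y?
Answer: 667942217/2196366543 ≈ 0.30411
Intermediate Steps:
Y = 2744/3 (Y = (7/3)*392 = 2744/3 ≈ 914.67)
l(J) = 2744/3
C(H) = -14*H*(-49/27 + H) (C(H) = -7*(H + H)*(H + (H/H - 304/108)) = -7*2*H*(H + (1 - 304*1/108)) = -7*2*H*(H + (1 - 76/27)) = -7*2*H*(H - 49/27) = -7*2*H*(-49/27 + H) = -14*H*(-49/27 + H))
-6824/l(231) + C(-512)/(-474326) = -6824/2744/3 + ((14/27)*(-512)*(49 - 27*(-512)))/(-474326) = -6824*3/2744 + ((14/27)*(-512)*(49 + 13824))*(-1/474326) = -2559/343 + ((14/27)*(-512)*13873)*(-1/474326) = -2559/343 - 99441664/27*(-1/474326) = -2559/343 + 49720832/6403401 = 667942217/2196366543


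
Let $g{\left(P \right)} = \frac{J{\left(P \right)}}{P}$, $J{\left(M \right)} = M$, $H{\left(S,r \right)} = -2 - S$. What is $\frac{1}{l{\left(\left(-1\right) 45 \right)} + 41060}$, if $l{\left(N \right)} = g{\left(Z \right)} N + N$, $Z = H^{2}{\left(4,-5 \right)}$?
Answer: $\frac{1}{40970} \approx 2.4408 \cdot 10^{-5}$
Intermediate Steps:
$Z = 36$ ($Z = \left(-2 - 4\right)^{2} = \left(-6\right)^{2} = 36$)
$g{\left(P \right)} = 1$ ($g{\left(P \right)} = \frac{P}{P} = 1$)
$l{\left(N \right)} = 2 N$ ($l{\left(N \right)} = 1 N + N = N + N = 2 N$)
$\frac{1}{l{\left(\left(-1\right) 45 \right)} + 41060} = \frac{1}{2 \left(\left(-1\right) 45\right) + 41060} = \frac{1}{2 \left(-45\right) + 41060} = \frac{1}{-90 + 41060} = \frac{1}{40970}$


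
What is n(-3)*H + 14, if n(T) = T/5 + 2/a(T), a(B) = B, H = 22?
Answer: -208/15 ≈ -13.867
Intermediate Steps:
n(T) = 2/T + T/5 (n(T) = T/5 + 2/T = 2/T + T/5)
n(-3)*H + 14 = (2/(-3) + (⅕)*(-3))*22 + 14 = (2*(-⅓) - ⅗)*22 + 14 = (-⅔ - ⅗)*22 + 14 = -19/15*22 + 14 = -418/15 + 14 = -208/15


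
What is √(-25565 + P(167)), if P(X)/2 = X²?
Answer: 9*√373 ≈ 173.82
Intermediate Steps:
P(X) = 2*X²
√(-25565 + P(167)) = √(-25565 + 2*167²) = √(-25565 + 2*27889) = √(-25565 + 55778) = √30213 = 9*√373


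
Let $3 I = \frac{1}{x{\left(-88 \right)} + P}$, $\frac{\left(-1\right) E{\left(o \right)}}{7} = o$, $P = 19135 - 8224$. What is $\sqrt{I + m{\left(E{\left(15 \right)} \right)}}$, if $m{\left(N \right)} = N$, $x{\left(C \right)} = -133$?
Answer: $\frac{i \sqrt{109776161046}}{32334} \approx 10.247 i$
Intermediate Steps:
$P = 10911$ ($P = 19135 - 8224 = 10911$)
$E{\left(o \right)} = - 7 o$
$I = \frac{1}{32334}$ ($I = \frac{1}{3 \left(-133 + 10911\right)} = \frac{1}{3 \cdot 10778} = \frac{1}{3} \cdot \frac{1}{10778} = \frac{1}{32334} \approx 3.0927 \cdot 10^{-5}$)
$\sqrt{I + m{\left(E{\left(15 \right)} \right)}} = \sqrt{\frac{1}{32334} - 105} = \sqrt{- \frac{3395069}{32334}} = \frac{i \sqrt{109776161046}}{32334}$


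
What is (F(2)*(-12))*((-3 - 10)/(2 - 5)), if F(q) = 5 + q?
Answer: -364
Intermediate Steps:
(F(2)*(-12))*((-3 - 10)/(2 - 5)) = ((5 + 2)*(-12))*((-3 - 10)/(2 - 5)) = (7*(-12))*(-13/(-3)) = -(-1092)*(-1)/3 = -84*13/3 = -364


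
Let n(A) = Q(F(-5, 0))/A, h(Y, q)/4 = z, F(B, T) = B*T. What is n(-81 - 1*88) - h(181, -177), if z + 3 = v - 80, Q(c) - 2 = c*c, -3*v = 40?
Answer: 195358/507 ≈ 385.32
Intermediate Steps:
v = -40/3 (v = -⅓*40 = -40/3 ≈ -13.333)
Q(c) = 2 + c² (Q(c) = 2 + c*c = 2 + c²)
z = -289/3 (z = -3 + (-40/3 - 80) = -3 - 280/3 = -289/3 ≈ -96.333)
h(Y, q) = -1156/3 (h(Y, q) = 4*(-289/3) = -1156/3)
n(A) = 2/A (n(A) = (2 + (-5*0)²)/A = (2 + 0²)/A = (2 + 0)/A = 2/A)
n(-81 - 1*88) - h(181, -177) = 2/(-81 - 1*88) - 1*(-1156/3) = 2/(-81 - 88) + 1156/3 = 2/(-169) + 1156/3 = 2*(-1/169) + 1156/3 = -2/169 + 1156/3 = 195358/507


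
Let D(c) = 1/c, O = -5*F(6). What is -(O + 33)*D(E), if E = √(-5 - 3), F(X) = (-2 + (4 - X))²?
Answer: -47*I*√2/4 ≈ -16.617*I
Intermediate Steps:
F(X) = (2 - X)²
E = 2*I*√2 (E = √(-8) = 2*I*√2 ≈ 2.8284*I)
O = -80 (O = -5*(-2 + 6)² = -5*4² = -5*16 = -80)
-(O + 33)*D(E) = -(-80 + 33)/(2*I*√2) = -(-47)*(-I*√2/4) = -47*I*√2/4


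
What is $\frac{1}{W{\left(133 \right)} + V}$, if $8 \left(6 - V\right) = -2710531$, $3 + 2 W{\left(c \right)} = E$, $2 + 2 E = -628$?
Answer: $\frac{8}{2709307} \approx 2.9528 \cdot 10^{-6}$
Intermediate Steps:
$E = -315$ ($E = -1 + \frac{1}{2} \left(-628\right) = -1 - 314 = -315$)
$W{\left(c \right)} = -159$ ($W{\left(c \right)} = - \frac{3}{2} + \frac{1}{2} \left(-315\right) = - \frac{3}{2} - \frac{315}{2} = -159$)
$V = \frac{2710579}{8}$ ($V = 6 - - \frac{2710531}{8} = 6 + \frac{2710531}{8} = \frac{2710579}{8} \approx 3.3882 \cdot 10^{5}$)
$\frac{1}{W{\left(133 \right)} + V} = \frac{1}{-159 + \frac{2710579}{8}} = \frac{1}{\frac{2709307}{8}} = \frac{8}{2709307}$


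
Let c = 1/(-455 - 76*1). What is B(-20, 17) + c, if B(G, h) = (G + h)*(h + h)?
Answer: -54163/531 ≈ -102.00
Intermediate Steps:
B(G, h) = 2*h*(G + h) (B(G, h) = (G + h)*(2*h) = 2*h*(G + h))
c = -1/531 (c = 1/(-455 - 76) = 1/(-531) = -1/531 ≈ -0.0018832)
B(-20, 17) + c = 2*17*(-20 + 17) - 1/531 = 2*17*(-3) - 1/531 = -102 - 1/531 = -54163/531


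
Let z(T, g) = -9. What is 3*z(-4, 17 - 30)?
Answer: -27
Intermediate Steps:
3*z(-4, 17 - 30) = 3*(-9) = -27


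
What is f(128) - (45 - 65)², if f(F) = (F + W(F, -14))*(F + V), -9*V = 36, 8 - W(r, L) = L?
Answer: 18200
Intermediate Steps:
W(r, L) = 8 - L
V = -4 (V = -⅑*36 = -4)
f(F) = (-4 + F)*(22 + F) (f(F) = (F + (8 - 1*(-14)))*(F - 4) = (F + (8 + 14))*(-4 + F) = (F + 22)*(-4 + F) = (22 + F)*(-4 + F) = (-4 + F)*(22 + F))
f(128) - (45 - 65)² = (-88 + 128² + 18*128) - (45 - 65)² = (-88 + 16384 + 2304) - 1*(-20)² = 18600 - 1*400 = 18600 - 400 = 18200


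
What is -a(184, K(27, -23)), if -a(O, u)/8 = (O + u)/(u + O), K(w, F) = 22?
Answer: 8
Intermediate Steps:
a(O, u) = -8 (a(O, u) = -8*(O + u)/(u + O) = -8*(O + u)/(O + u) = -8*1 = -8)
-a(184, K(27, -23)) = -1*(-8) = 8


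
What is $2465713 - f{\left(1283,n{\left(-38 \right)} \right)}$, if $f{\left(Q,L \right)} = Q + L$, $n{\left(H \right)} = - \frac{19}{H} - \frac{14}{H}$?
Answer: $\frac{93648307}{38} \approx 2.4644 \cdot 10^{6}$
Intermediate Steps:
$n{\left(H \right)} = - \frac{33}{H}$
$f{\left(Q,L \right)} = L + Q$
$2465713 - f{\left(1283,n{\left(-38 \right)} \right)} = 2465713 - \left(- \frac{33}{-38} + 1283\right) = 2465713 - \left(\left(-33\right) \left(- \frac{1}{38}\right) + 1283\right) = 2465713 - \left(\frac{33}{38} + 1283\right) = 2465713 - \frac{48787}{38} = \frac{93648307}{38}$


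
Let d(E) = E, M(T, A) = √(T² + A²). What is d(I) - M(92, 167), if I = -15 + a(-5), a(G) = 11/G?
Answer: -86/5 - √36353 ≈ -207.86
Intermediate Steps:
M(T, A) = √(A² + T²)
I = -86/5 (I = -15 + 11/(-5) = -15 + 11*(-⅕) = -15 - 11/5 = -86/5 ≈ -17.200)
d(I) - M(92, 167) = -86/5 - √(167² + 92²) = -86/5 - √(27889 + 8464) = -86/5 - √36353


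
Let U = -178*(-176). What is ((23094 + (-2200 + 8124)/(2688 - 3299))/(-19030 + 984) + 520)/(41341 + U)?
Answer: 408533615/57232578351 ≈ 0.0071381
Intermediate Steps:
U = 31328
((23094 + (-2200 + 8124)/(2688 - 3299))/(-19030 + 984) + 520)/(41341 + U) = ((23094 + (-2200 + 8124)/(2688 - 3299))/(-19030 + 984) + 520)/(41341 + 31328) = ((23094 + 5924/(-611))/(-18046) + 520)/72669 = ((23094 + 5924*(-1/611))*(-1/18046) + 520)*(1/72669) = ((23094 - 5924/611)*(-1/18046) + 520)*(1/72669) = ((14104510/611)*(-1/18046) + 520)*(1/72669) = (-1007465/787579 + 520)*(1/72669) = (408533615/787579)*(1/72669) = 408533615/57232578351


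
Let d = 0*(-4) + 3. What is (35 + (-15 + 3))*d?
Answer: 69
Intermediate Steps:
d = 3 (d = 0 + 3 = 3)
(35 + (-15 + 3))*d = (35 + (-15 + 3))*3 = (35 - 12)*3 = 23*3 = 69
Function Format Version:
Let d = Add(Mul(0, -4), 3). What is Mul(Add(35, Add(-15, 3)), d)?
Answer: 69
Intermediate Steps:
d = 3 (d = Add(0, 3) = 3)
Mul(Add(35, Add(-15, 3)), d) = Mul(Add(35, Add(-15, 3)), 3) = Mul(Add(35, -12), 3) = Mul(23, 3) = 69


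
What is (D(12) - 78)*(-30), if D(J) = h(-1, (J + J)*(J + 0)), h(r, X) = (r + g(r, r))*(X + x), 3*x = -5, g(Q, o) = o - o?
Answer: 10930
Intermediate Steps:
g(Q, o) = 0
x = -5/3 (x = (1/3)*(-5) = -5/3 ≈ -1.6667)
h(r, X) = r*(-5/3 + X) (h(r, X) = (r + 0)*(X - 5/3) = r*(-5/3 + X))
D(J) = 5/3 - 2*J**2 (D(J) = (1/3)*(-1)*(-5 + 3*((J + J)*(J + 0))) = (1/3)*(-1)*(-5 + 3*((2*J)*J)) = (1/3)*(-1)*(-5 + 3*(2*J**2)) = (1/3)*(-1)*(-5 + 6*J**2) = 5/3 - 2*J**2)
(D(12) - 78)*(-30) = ((5/3 - 2*12**2) - 78)*(-30) = ((5/3 - 2*144) - 78)*(-30) = ((5/3 - 288) - 78)*(-30) = (-859/3 - 78)*(-30) = -1093/3*(-30) = 10930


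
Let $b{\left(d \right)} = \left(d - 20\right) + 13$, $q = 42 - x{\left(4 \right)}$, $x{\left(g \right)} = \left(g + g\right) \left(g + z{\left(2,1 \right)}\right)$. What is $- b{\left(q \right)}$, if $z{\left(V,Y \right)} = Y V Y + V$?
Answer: $29$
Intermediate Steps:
$z{\left(V,Y \right)} = V + V Y^{2}$ ($z{\left(V,Y \right)} = V Y Y + V = V Y^{2} + V = V + V Y^{2}$)
$x{\left(g \right)} = 2 g \left(4 + g\right)$ ($x{\left(g \right)} = \left(g + g\right) \left(g + 2 \left(1 + 1^{2}\right)\right) = 2 g \left(g + 2 \left(1 + 1\right)\right) = 2 g \left(g + 2 \cdot 2\right) = 2 g \left(g + 4\right) = 2 g \left(4 + g\right)$)
$q = -22$ ($q = 42 - 2 \cdot 4 \left(4 + 4\right) = 42 - 2 \cdot 4 \cdot 8 = 42 - 64 = -22$)
$b{\left(d \right)} = -7 + d$ ($b{\left(d \right)} = \left(-20 + d\right) + 13 = -7 + d$)
$- b{\left(q \right)} = - (-7 - 22) = \left(-1\right) \left(-29\right) = 29$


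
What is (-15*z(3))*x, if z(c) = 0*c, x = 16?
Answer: 0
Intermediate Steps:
z(c) = 0
(-15*z(3))*x = -15*0*16 = 0*16 = 0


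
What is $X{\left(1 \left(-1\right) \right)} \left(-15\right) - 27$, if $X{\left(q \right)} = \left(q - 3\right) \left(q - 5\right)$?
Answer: $-387$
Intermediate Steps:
$X{\left(q \right)} = \left(-5 + q\right) \left(-3 + q\right)$ ($X{\left(q \right)} = \left(-3 + q\right) \left(-5 + q\right) = \left(-5 + q\right) \left(-3 + q\right)$)
$X{\left(1 \left(-1\right) \right)} \left(-15\right) - 27 = \left(15 + \left(1 \left(-1\right)\right)^{2} - 8 \cdot 1 \left(-1\right)\right) \left(-15\right) - 27 = \left(15 + \left(-1\right)^{2} - -8\right) \left(-15\right) - 27 = \left(15 + 1 + 8\right) \left(-15\right) - 27 = 24 \left(-15\right) - 27 = -360 - 27 = -387$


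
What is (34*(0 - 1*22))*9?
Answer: -6732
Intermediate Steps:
(34*(0 - 1*22))*9 = (34*(0 - 22))*9 = (34*(-22))*9 = -748*9 = -6732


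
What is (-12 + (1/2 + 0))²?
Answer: 529/4 ≈ 132.25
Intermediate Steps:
(-12 + (1/2 + 0))² = (-12 + (½ + 0))² = (-12 + ½)² = (-23/2)² = 529/4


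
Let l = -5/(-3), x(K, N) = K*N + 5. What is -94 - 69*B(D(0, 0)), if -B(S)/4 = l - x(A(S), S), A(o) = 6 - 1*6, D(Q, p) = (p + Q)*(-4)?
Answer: -1014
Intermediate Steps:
D(Q, p) = -4*Q - 4*p (D(Q, p) = (Q + p)*(-4) = -4*Q - 4*p)
A(o) = 0 (A(o) = 6 - 6 = 0)
x(K, N) = 5 + K*N
l = 5/3 (l = -5*(-⅓) = 5/3 ≈ 1.6667)
B(S) = 40/3 (B(S) = -4*(5/3 - (5 + 0*S)) = -4*(5/3 - (5 + 0)) = -4*(5/3 - 1*5) = -4*(5/3 - 5) = -4*(-10/3) = 40/3)
-94 - 69*B(D(0, 0)) = -94 - 69*40/3 = -94 - 920 = -1014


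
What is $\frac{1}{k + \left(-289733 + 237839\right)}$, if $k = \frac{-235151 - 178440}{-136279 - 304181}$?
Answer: $- \frac{440460}{22856817649} \approx -1.927 \cdot 10^{-5}$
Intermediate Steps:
$k = \frac{413591}{440460}$ ($k = - \frac{413591}{-440460} = \left(-413591\right) \left(- \frac{1}{440460}\right) = \frac{413591}{440460} \approx 0.939$)
$\frac{1}{k + \left(-289733 + 237839\right)} = \frac{1}{\frac{413591}{440460} + \left(-289733 + 237839\right)} = \frac{1}{\frac{413591}{440460} - 51894} = \frac{1}{- \frac{22856817649}{440460}} = - \frac{440460}{22856817649}$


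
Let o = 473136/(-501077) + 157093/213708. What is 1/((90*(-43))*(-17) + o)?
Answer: 107084163516/7045044720458513 ≈ 1.5200e-5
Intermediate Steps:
o = -22397259127/107084163516 (o = 473136*(-1/501077) + 157093*(1/213708) = -473136/501077 + 157093/213708 = -22397259127/107084163516 ≈ -0.20916)
1/((90*(-43))*(-17) + o) = 1/((90*(-43))*(-17) - 22397259127/107084163516) = 1/(-3870*(-17) - 22397259127/107084163516) = 1/(65790 - 22397259127/107084163516) = 1/(7045044720458513/107084163516) = 107084163516/7045044720458513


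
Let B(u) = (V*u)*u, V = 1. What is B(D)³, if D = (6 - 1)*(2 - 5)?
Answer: 11390625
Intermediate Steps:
D = -15 (D = 5*(-3) = -15)
B(u) = u² (B(u) = (1*u)*u = u*u = u²)
B(D)³ = ((-15)²)³ = 225³ = 11390625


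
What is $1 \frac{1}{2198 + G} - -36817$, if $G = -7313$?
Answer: $\frac{188318954}{5115} \approx 36817.0$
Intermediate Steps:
$1 \frac{1}{2198 + G} - -36817 = 1 \frac{1}{2198 - 7313} - -36817 = 1 \frac{1}{-5115} + 36817 = 1 \left(- \frac{1}{5115}\right) + 36817 = - \frac{1}{5115} + 36817 = \frac{188318954}{5115}$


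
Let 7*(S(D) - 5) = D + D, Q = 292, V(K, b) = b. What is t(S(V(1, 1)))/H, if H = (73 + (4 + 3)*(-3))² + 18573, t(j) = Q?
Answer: 292/21277 ≈ 0.013724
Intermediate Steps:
S(D) = 5 + 2*D/7 (S(D) = 5 + (D + D)/7 = 5 + (2*D)/7 = 5 + 2*D/7)
t(j) = 292
H = 21277 (H = (73 + 7*(-3))² + 18573 = (73 - 21)² + 18573 = 52² + 18573 = 2704 + 18573 = 21277)
t(S(V(1, 1)))/H = 292/21277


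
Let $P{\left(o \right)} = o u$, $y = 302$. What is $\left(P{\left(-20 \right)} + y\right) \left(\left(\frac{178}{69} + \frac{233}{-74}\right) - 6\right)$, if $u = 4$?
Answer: $- \frac{33541}{23} \approx -1458.3$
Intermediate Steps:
$P{\left(o \right)} = 4 o$ ($P{\left(o \right)} = o 4 = 4 o$)
$\left(P{\left(-20 \right)} + y\right) \left(\left(\frac{178}{69} + \frac{233}{-74}\right) - 6\right) = \left(4 \left(-20\right) + 302\right) \left(\left(\frac{178}{69} + \frac{233}{-74}\right) - 6\right) = \left(-80 + 302\right) \left(\left(178 \cdot \frac{1}{69} + 233 \left(- \frac{1}{74}\right)\right) - 6\right) = 222 \left(\left(\frac{178}{69} - \frac{233}{74}\right) - 6\right) = 222 \left(- \frac{2905}{5106} - 6\right) = 222 \left(- \frac{33541}{5106}\right) = - \frac{33541}{23}$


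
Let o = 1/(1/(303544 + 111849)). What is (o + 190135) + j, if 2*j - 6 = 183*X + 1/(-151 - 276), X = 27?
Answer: 259616640/427 ≈ 6.0800e+5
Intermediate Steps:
o = 415393 (o = 1/(1/415393) = 415393)
j = 1056184/427 (j = 3 + (183*27 + 1/(-151 - 276))/2 = 3 + (4941 + 1/(-427))/2 = 3 + (4941 - 1/427)/2 = 3 + (½)*(2109806/427) = 3 + 1054903/427 = 1056184/427 ≈ 2473.5)
(o + 190135) + j = (415393 + 190135) + 1056184/427 = 605528 + 1056184/427 = 259616640/427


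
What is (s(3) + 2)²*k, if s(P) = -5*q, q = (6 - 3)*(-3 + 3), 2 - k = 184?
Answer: -728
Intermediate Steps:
k = -182 (k = 2 - 1*184 = 2 - 184 = -182)
q = 0 (q = 3*0 = 0)
s(P) = 0 (s(P) = -5*0 = 0)
(s(3) + 2)²*k = (0 + 2)²*(-182) = 2²*(-182) = 4*(-182) = -728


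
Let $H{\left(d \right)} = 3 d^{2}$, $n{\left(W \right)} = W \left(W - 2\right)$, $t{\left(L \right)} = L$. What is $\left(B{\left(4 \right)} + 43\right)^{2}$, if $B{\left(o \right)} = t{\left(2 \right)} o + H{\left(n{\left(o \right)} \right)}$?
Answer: $59049$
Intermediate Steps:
$n{\left(W \right)} = W \left(-2 + W\right)$
$B{\left(o \right)} = 2 o + 3 o^{2} \left(-2 + o\right)^{2}$ ($B{\left(o \right)} = 2 o + 3 \left(o \left(-2 + o\right)\right)^{2} = 2 o + 3 o^{2} \left(-2 + o\right)^{2}$)
$\left(B{\left(4 \right)} + 43\right)^{2} = \left(4 \left(2 + 3 \cdot 4 \left(-2 + 4\right)^{2}\right) + 43\right)^{2} = \left(4 \left(2 + 3 \cdot 4 \cdot 2^{2}\right) + 43\right)^{2} = \left(4 \left(2 + 3 \cdot 4 \cdot 4\right) + 43\right)^{2} = \left(4 \left(2 + 48\right) + 43\right)^{2} = \left(4 \cdot 50 + 43\right)^{2} = \left(200 + 43\right)^{2} = 243^{2} = 59049$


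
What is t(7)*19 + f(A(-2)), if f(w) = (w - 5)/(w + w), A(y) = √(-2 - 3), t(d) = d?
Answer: 267/2 + I*√5/2 ≈ 133.5 + 1.118*I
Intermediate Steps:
A(y) = I*√5 (A(y) = √(-5) = I*√5)
f(w) = (-5 + w)/(2*w) (f(w) = (-5 + w)/((2*w)) = (-5 + w)*(1/(2*w)) = (-5 + w)/(2*w))
t(7)*19 + f(A(-2)) = 7*19 + (-5 + I*√5)/(2*((I*√5))) = 133 + (-I*√5/5)*(-5 + I*√5)/2 = 133 - I*√5*(-5 + I*√5)/10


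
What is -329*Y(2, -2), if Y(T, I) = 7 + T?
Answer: -2961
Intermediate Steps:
-329*Y(2, -2) = -329*(7 + 2) = -329*9 = -2961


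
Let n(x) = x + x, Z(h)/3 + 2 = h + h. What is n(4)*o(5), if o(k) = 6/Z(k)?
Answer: 2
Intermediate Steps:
Z(h) = -6 + 6*h (Z(h) = -6 + 3*(h + h) = -6 + 3*(2*h) = -6 + 6*h)
n(x) = 2*x
o(k) = 6/(-6 + 6*k)
n(4)*o(5) = (2*4)/(-1 + 5) = 8/4 = 8*(1/4) = 2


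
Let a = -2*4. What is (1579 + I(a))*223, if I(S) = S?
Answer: 350333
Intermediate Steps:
a = -8
(1579 + I(a))*223 = (1579 - 8)*223 = 1571*223 = 350333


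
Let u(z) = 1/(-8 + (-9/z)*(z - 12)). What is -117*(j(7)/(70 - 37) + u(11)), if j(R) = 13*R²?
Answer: -1948440/869 ≈ -2242.2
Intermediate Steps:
u(z) = 1/(-8 - 9*(-12 + z)/z) (u(z) = 1/(-8 + (-9/z)*(-12 + z)) = 1/(-8 - 9*(-12 + z)/z))
-117*(j(7)/(70 - 37) + u(11)) = -117*((13*7²)/(70 - 37) - 1*11/(-108 + 17*11)) = -117*((13*49)/33 - 1*11/(-108 + 187)) = -117*(637*(1/33) - 1*11/79) = -117*(637/33 - 1*11*1/79) = -117*(637/33 - 11/79) = -117*49960/2607 = -1948440/869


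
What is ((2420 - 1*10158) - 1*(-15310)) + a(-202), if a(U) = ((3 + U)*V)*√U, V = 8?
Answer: 7572 - 1592*I*√202 ≈ 7572.0 - 22627.0*I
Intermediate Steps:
a(U) = √U*(24 + 8*U) (a(U) = ((3 + U)*8)*√U = (24 + 8*U)*√U = √U*(24 + 8*U))
((2420 - 1*10158) - 1*(-15310)) + a(-202) = ((2420 - 1*10158) - 1*(-15310)) + 8*√(-202)*(3 - 202) = ((2420 - 10158) + 15310) + 8*(I*√202)*(-199) = (-7738 + 15310) - 1592*I*√202 = 7572 - 1592*I*√202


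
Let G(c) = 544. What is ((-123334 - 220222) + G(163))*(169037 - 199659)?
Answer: 10503713464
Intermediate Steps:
((-123334 - 220222) + G(163))*(169037 - 199659) = ((-123334 - 220222) + 544)*(169037 - 199659) = (-343556 + 544)*(-30622) = -343012*(-30622) = 10503713464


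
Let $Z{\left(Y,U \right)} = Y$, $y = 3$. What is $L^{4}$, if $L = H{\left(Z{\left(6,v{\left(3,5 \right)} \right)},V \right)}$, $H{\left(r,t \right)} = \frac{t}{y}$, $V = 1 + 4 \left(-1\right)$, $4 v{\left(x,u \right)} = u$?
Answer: $1$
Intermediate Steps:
$v{\left(x,u \right)} = \frac{u}{4}$
$V = -3$ ($V = 1 - 4 = -3$)
$H{\left(r,t \right)} = \frac{t}{3}$
$L = -1$ ($L = \frac{1}{3} \left(-3\right) = -1$)
$L^{4} = \left(-1\right)^{4} = 1$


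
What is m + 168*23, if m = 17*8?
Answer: 4000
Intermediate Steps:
m = 136
m + 168*23 = 136 + 168*23 = 136 + 3864 = 4000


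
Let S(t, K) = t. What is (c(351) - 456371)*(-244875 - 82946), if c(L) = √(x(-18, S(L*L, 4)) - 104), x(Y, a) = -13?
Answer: 149607997591 - 983463*I*√13 ≈ 1.4961e+11 - 3.5459e+6*I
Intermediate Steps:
c(L) = 3*I*√13 (c(L) = √(-13 - 104) = √(-117) = 3*I*√13)
(c(351) - 456371)*(-244875 - 82946) = (3*I*√13 - 456371)*(-244875 - 82946) = (-456371 + 3*I*√13)*(-327821) = 149607997591 - 983463*I*√13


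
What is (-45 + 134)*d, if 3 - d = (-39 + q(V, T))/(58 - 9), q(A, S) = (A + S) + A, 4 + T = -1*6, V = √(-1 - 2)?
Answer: 356 - 178*I*√3/49 ≈ 356.0 - 6.2919*I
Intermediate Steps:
V = I*√3 (V = √(-3) = I*√3 ≈ 1.732*I)
T = -10 (T = -4 - 1*6 = -4 - 6 = -10)
q(A, S) = S + 2*A
d = 4 - 2*I*√3/49 (d = 3 - (-39 + (-10 + 2*(I*√3)))/(58 - 9) = 3 - (-39 + (-10 + 2*I*√3))/49 = 3 - (-49 + 2*I*√3)/49 = 3 - (-1 + 2*I*√3/49) = 3 + (1 - 2*I*√3/49) = 4 - 2*I*√3/49 ≈ 4.0 - 0.070696*I)
(-45 + 134)*d = (-45 + 134)*(4 - 2*I*√3/49) = 89*(4 - 2*I*√3/49) = 356 - 178*I*√3/49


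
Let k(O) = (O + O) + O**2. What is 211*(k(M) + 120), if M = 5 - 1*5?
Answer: 25320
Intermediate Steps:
M = 0 (M = 5 - 5 = 0)
k(O) = O**2 + 2*O (k(O) = 2*O + O**2 = O**2 + 2*O)
211*(k(M) + 120) = 211*(0*(2 + 0) + 120) = 211*(0*2 + 120) = 211*(0 + 120) = 211*120 = 25320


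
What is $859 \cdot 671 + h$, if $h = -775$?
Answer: $575614$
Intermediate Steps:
$859 \cdot 671 + h = 859 \cdot 671 - 775 = 576389 - 775 = 575614$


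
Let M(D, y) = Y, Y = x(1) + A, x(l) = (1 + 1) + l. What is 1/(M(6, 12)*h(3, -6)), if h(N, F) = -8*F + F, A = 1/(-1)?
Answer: 1/84 ≈ 0.011905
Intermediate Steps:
x(l) = 2 + l
A = -1
Y = 2 (Y = (2 + 1) - 1 = 3 - 1 = 2)
M(D, y) = 2
h(N, F) = -7*F
1/(M(6, 12)*h(3, -6)) = 1/(2*(-7*(-6))) = 1/(2*42) = 1/84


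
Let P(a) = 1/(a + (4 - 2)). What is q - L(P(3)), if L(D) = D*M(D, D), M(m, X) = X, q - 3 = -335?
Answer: -8301/25 ≈ -332.04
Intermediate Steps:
q = -332 (q = 3 - 335 = -332)
P(a) = 1/(2 + a) (P(a) = 1/(a + 2) = 1/(2 + a))
L(D) = D² (L(D) = D*D = D²)
q - L(P(3)) = -332 - (1/(2 + 3))² = -332 - (1/5)² = -332 - (⅕)² = -332 - 1*1/25 = -332 - 1/25 = -8301/25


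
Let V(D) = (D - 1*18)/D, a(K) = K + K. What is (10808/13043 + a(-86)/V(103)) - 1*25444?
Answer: -28438768928/1108655 ≈ -25652.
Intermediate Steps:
a(K) = 2*K
V(D) = (-18 + D)/D (V(D) = (D - 18)/D = (-18 + D)/D)
(10808/13043 + a(-86)/V(103)) - 1*25444 = (10808/13043 + (2*(-86))/(((-18 + 103)/103))) - 1*25444 = (10808*(1/13043) - 172/((1/103)*85)) - 25444 = (10808/13043 - 172/85/103) - 25444 = (10808/13043 - 172*103/85) - 25444 = (10808/13043 - 17716/85) - 25444 = -230151108/1108655 - 25444 = -28438768928/1108655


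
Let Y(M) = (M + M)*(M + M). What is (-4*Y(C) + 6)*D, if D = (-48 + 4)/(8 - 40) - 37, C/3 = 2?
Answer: 81225/4 ≈ 20306.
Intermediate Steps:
C = 6 (C = 3*2 = 6)
Y(M) = 4*M² (Y(M) = (2*M)*(2*M) = 4*M²)
D = -285/8 (D = -44/(-32) - 37 = -44*(-1/32) - 37 = 11/8 - 37 = -285/8 ≈ -35.625)
(-4*Y(C) + 6)*D = (-16*6² + 6)*(-285/8) = (-16*36 + 6)*(-285/8) = (-4*144 + 6)*(-285/8) = (-576 + 6)*(-285/8) = -570*(-285/8) = 81225/4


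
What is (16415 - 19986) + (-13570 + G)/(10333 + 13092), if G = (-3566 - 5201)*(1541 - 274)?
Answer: -94772034/23425 ≈ -4045.8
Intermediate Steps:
G = -11107789 (G = -8767*1267 = -11107789)
(16415 - 19986) + (-13570 + G)/(10333 + 13092) = (16415 - 19986) + (-13570 - 11107789)/(10333 + 13092) = -3571 - 11121359/23425 = -94772034/23425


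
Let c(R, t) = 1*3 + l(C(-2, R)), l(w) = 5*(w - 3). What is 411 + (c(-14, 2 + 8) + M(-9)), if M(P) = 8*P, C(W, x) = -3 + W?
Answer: 302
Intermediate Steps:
l(w) = -15 + 5*w (l(w) = 5*(-3 + w) = -15 + 5*w)
c(R, t) = -37 (c(R, t) = 1*3 + (-15 + 5*(-3 - 2)) = 3 + (-15 + 5*(-5)) = 3 + (-15 - 25) = 3 - 40 = -37)
411 + (c(-14, 2 + 8) + M(-9)) = 411 + (-37 + 8*(-9)) = 411 + (-37 - 72) = 411 - 109 = 302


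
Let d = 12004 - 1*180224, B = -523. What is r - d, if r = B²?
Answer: 441749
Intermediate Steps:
d = -168220 (d = 12004 - 180224 = -168220)
r = 273529 (r = (-523)² = 273529)
r - d = 273529 - 1*(-168220) = 273529 + 168220 = 441749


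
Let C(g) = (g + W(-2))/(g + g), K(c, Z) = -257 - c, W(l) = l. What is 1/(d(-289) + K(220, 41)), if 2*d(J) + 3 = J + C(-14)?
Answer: -7/4359 ≈ -0.0016059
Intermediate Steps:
C(g) = (-2 + g)/(2*g) (C(g) = (g - 2)/(g + g) = (-2 + g)/((2*g)) = (-2 + g)*(1/(2*g)) = (-2 + g)/(2*g))
d(J) = -17/14 + J/2 (d(J) = -3/2 + (J + (1/2)*(-2 - 14)/(-14))/2 = -3/2 + (J + (1/2)*(-1/14)*(-16))/2 = -3/2 + (J + 4/7)/2 = -3/2 + (4/7 + J)/2 = -3/2 + (2/7 + J/2) = -17/14 + J/2)
1/(d(-289) + K(220, 41)) = 1/((-17/14 + (1/2)*(-289)) + (-257 - 1*220)) = 1/((-17/14 - 289/2) + (-257 - 220)) = 1/(-1020/7 - 477) = 1/(-4359/7) = -7/4359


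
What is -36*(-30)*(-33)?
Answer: -35640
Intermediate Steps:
-36*(-30)*(-33) = 1080*(-33) = -35640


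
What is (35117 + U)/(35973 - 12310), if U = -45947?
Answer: -10830/23663 ≈ -0.45768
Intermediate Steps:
(35117 + U)/(35973 - 12310) = (35117 - 45947)/(35973 - 12310) = -10830/23663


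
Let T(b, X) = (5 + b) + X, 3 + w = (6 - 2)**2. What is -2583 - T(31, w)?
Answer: -2632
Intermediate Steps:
w = 13 (w = -3 + (6 - 2)**2 = -3 + 4**2 = -3 + 16 = 13)
T(b, X) = 5 + X + b
-2583 - T(31, w) = -2583 - (5 + 13 + 31) = -2583 - 1*49 = -2583 - 49 = -2632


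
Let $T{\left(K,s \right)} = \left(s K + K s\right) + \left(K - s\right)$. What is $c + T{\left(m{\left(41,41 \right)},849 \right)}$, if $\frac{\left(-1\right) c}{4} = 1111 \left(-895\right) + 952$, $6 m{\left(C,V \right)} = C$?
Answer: $\frac{23905997}{6} \approx 3.9843 \cdot 10^{6}$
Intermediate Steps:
$m{\left(C,V \right)} = \frac{C}{6}$
$c = 3973572$ ($c = - 4 \left(1111 \left(-895\right) + 952\right) = - 4 \left(-994345 + 952\right) = \left(-4\right) \left(-993393\right) = 3973572$)
$T{\left(K,s \right)} = K - s + 2 K s$ ($T{\left(K,s \right)} = \left(K s + K s\right) + \left(K - s\right) = 2 K s + \left(K - s\right) = K - s + 2 K s$)
$c + T{\left(m{\left(41,41 \right)},849 \right)} = 3973572 + \left(\frac{1}{6} \cdot 41 - 849 + 2 \cdot \frac{1}{6} \cdot 41 \cdot 849\right) = 3973572 + \left(\frac{41}{6} - 849 + 2 \cdot \frac{41}{6} \cdot 849\right) = 3973572 + \left(\frac{41}{6} - 849 + 11603\right) = 3973572 + \frac{64565}{6} = \frac{23905997}{6}$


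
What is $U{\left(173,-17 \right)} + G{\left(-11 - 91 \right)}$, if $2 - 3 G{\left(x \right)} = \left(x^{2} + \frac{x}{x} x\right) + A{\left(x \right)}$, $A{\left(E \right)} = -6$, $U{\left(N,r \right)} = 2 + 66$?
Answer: $- \frac{10090}{3} \approx -3363.3$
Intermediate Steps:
$U{\left(N,r \right)} = 68$
$G{\left(x \right)} = \frac{8}{3} - \frac{x}{3} - \frac{x^{2}}{3}$ ($G{\left(x \right)} = \frac{2}{3} - \frac{\left(x^{2} + \frac{x}{x} x\right) - 6}{3} = \frac{2}{3} - \frac{\left(x^{2} + 1 x\right) - 6}{3} = \frac{2}{3} - \frac{\left(x^{2} + x\right) - 6}{3} = \frac{2}{3} - \frac{\left(x + x^{2}\right) - 6}{3} = \frac{2}{3} - \frac{-6 + x + x^{2}}{3} = \frac{2}{3} - \left(-2 + \frac{x}{3} + \frac{x^{2}}{3}\right) = \frac{8}{3} - \frac{x}{3} - \frac{x^{2}}{3}$)
$U{\left(173,-17 \right)} + G{\left(-11 - 91 \right)} = 68 - \left(- \frac{8}{3} + \frac{\left(-11 - 91\right)^{2}}{3} + \frac{-11 - 91}{3}\right) = 68 - \left(- \frac{110}{3} + 3468\right) = 68 + \left(\frac{8}{3} + 34 - 3468\right) = 68 - \frac{10294}{3} = - \frac{10090}{3}$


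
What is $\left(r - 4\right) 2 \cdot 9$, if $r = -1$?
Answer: $-90$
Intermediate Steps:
$\left(r - 4\right) 2 \cdot 9 = \left(-1 - 4\right) 2 \cdot 9 = \left(-5\right) 2 \cdot 9 = \left(-10\right) 9 = -90$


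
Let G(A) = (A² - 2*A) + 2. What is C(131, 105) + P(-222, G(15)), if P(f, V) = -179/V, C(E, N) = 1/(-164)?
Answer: -29553/32308 ≈ -0.91473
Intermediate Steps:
C(E, N) = -1/164
G(A) = 2 + A² - 2*A
C(131, 105) + P(-222, G(15)) = -1/164 - 179/(2 + 15² - 2*15) = -1/164 - 179/(2 + 225 - 30) = -1/164 - 179/197 = -29553/32308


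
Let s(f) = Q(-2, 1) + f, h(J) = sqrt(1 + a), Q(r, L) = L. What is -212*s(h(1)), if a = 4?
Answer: -212 - 212*sqrt(5) ≈ -686.05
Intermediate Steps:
h(J) = sqrt(5) (h(J) = sqrt(1 + 4) = sqrt(5))
s(f) = 1 + f
-212*s(h(1)) = -212*(1 + sqrt(5)) = -212 - 212*sqrt(5)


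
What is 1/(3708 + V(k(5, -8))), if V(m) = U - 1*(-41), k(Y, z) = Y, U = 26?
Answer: 1/3775 ≈ 0.00026490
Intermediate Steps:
V(m) = 67 (V(m) = 26 - 1*(-41) = 26 + 41 = 67)
1/(3708 + V(k(5, -8))) = 1/(3708 + 67) = 1/3775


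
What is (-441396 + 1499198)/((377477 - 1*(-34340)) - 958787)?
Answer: -528901/273485 ≈ -1.9339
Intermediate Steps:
(-441396 + 1499198)/((377477 - 1*(-34340)) - 958787) = 1057802/((377477 + 34340) - 958787) = 1057802/(411817 - 958787) = 1057802/(-546970) = 1057802*(-1/546970) = -528901/273485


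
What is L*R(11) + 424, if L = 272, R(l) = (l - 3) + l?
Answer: 5592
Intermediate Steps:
R(l) = -3 + 2*l (R(l) = (-3 + l) + l = -3 + 2*l)
L*R(11) + 424 = 272*(-3 + 2*11) + 424 = 272*(-3 + 22) + 424 = 272*19 + 424 = 5168 + 424 = 5592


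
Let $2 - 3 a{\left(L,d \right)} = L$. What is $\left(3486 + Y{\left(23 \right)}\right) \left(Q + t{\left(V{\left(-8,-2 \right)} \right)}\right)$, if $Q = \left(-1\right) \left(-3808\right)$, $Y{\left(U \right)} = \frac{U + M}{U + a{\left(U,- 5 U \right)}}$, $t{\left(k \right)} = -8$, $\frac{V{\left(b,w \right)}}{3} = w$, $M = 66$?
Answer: $\frac{26535875}{2} \approx 1.3268 \cdot 10^{7}$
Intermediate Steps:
$V{\left(b,w \right)} = 3 w$
$a{\left(L,d \right)} = \frac{2}{3} - \frac{L}{3}$
$Y{\left(U \right)} = \frac{66 + U}{\frac{2}{3} + \frac{2 U}{3}}$ ($Y{\left(U \right)} = \frac{U + 66}{U - \left(- \frac{2}{3} + \frac{U}{3}\right)} = \frac{66 + U}{\frac{2}{3} + \frac{2 U}{3}}$)
$Q = 3808$
$\left(3486 + Y{\left(23 \right)}\right) \left(Q + t{\left(V{\left(-8,-2 \right)} \right)}\right) = \left(3486 + \frac{3 \left(66 + 23\right)}{2 \left(1 + 23\right)}\right) \left(3808 - 8\right) = \left(3486 + \frac{3}{2} \cdot \frac{1}{24} \cdot 89\right) 3800 = \left(3486 + \frac{89}{16}\right) 3800 = \frac{55865}{16} \cdot 3800 = \frac{26535875}{2}$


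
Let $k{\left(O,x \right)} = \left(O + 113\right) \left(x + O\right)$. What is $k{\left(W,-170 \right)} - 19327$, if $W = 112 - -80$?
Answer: $-12617$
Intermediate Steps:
$W = 192$ ($W = 112 + 80 = 192$)
$k{\left(O,x \right)} = \left(113 + O\right) \left(O + x\right)$
$k{\left(W,-170 \right)} - 19327 = \left(192^{2} + 113 \cdot 192 + 113 \left(-170\right) + 192 \left(-170\right)\right) - 19327 = \left(36864 + 21696 - 19210 - 32640\right) - 19327 = 6710 - 19327 = -12617$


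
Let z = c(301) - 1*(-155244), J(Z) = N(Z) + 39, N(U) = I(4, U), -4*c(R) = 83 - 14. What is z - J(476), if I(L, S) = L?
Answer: 620735/4 ≈ 1.5518e+5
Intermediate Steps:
c(R) = -69/4 (c(R) = -(83 - 14)/4 = -¼*69 = -69/4)
N(U) = 4
J(Z) = 43 (J(Z) = 4 + 39 = 43)
z = 620907/4 (z = -69/4 - 1*(-155244) = -69/4 + 155244 = 620907/4 ≈ 1.5523e+5)
z - J(476) = 620907/4 - 1*43 = 620907/4 - 43 = 620735/4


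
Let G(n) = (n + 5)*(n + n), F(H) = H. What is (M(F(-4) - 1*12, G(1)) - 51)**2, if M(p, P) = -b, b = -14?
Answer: 1369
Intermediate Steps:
G(n) = 2*n*(5 + n) (G(n) = (5 + n)*(2*n) = 2*n*(5 + n))
M(p, P) = 14 (M(p, P) = -1*(-14) = 14)
(M(F(-4) - 1*12, G(1)) - 51)**2 = (14 - 51)**2 = (-37)**2 = 1369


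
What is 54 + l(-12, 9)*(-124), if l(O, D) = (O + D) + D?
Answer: -690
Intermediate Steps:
l(O, D) = O + 2*D (l(O, D) = (D + O) + D = O + 2*D)
54 + l(-12, 9)*(-124) = 54 + (-12 + 2*9)*(-124) = 54 + (-12 + 18)*(-124) = 54 + 6*(-124) = 54 - 744 = -690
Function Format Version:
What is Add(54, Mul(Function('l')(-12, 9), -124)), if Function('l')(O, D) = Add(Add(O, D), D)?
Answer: -690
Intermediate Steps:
Function('l')(O, D) = Add(O, Mul(2, D)) (Function('l')(O, D) = Add(Add(D, O), D) = Add(O, Mul(2, D)))
Add(54, Mul(Function('l')(-12, 9), -124)) = Add(54, Mul(Add(-12, Mul(2, 9)), -124)) = Add(54, Mul(Add(-12, 18), -124)) = Add(54, Mul(6, -124)) = Add(54, -744) = -690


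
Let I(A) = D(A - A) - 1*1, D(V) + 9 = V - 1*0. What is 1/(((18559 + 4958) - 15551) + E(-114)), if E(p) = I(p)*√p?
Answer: 3983/31734278 + 5*I*√114/31734278 ≈ 0.00012551 + 1.6823e-6*I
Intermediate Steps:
D(V) = -9 + V (D(V) = -9 + (V - 1*0) = -9 + (V + 0) = -9 + V)
I(A) = -10 (I(A) = (-9 + (A - A)) - 1*1 = (-9 + 0) - 1 = -9 - 1 = -10)
E(p) = -10*√p
1/(((18559 + 4958) - 15551) + E(-114)) = 1/(((18559 + 4958) - 15551) - 10*I*√114) = 1/((23517 - 15551) - 10*I*√114) = 1/(7966 - 10*I*√114)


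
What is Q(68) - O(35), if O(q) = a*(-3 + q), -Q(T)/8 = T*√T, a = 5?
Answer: -160 - 1088*√17 ≈ -4645.9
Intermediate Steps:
Q(T) = -8*T^(3/2) (Q(T) = -8*T*√T = -8*T^(3/2))
O(q) = -15 + 5*q (O(q) = 5*(-3 + q) = -15 + 5*q)
Q(68) - O(35) = -1088*√17 - (-15 + 5*35) = -1088*√17 - (-15 + 175) = -1088*√17 - 1*160 = -1088*√17 - 160 = -160 - 1088*√17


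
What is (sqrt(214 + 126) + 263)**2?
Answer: 69509 + 1052*sqrt(85) ≈ 79208.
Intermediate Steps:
(sqrt(214 + 126) + 263)**2 = (sqrt(340) + 263)**2 = (2*sqrt(85) + 263)**2 = (263 + 2*sqrt(85))**2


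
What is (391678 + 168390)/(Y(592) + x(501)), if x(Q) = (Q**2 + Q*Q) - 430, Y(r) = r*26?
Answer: 140017/129241 ≈ 1.0834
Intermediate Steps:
Y(r) = 26*r
x(Q) = -430 + 2*Q**2 (x(Q) = (Q**2 + Q**2) - 430 = 2*Q**2 - 430 = -430 + 2*Q**2)
(391678 + 168390)/(Y(592) + x(501)) = (391678 + 168390)/(26*592 + (-430 + 2*501**2)) = 560068/(15392 + (-430 + 2*251001)) = 560068/(15392 + (-430 + 502002)) = 560068/(15392 + 501572) = 560068/516964 = 560068*(1/516964) = 140017/129241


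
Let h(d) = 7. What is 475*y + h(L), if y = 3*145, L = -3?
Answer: 206632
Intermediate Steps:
y = 435
475*y + h(L) = 475*435 + 7 = 206625 + 7 = 206632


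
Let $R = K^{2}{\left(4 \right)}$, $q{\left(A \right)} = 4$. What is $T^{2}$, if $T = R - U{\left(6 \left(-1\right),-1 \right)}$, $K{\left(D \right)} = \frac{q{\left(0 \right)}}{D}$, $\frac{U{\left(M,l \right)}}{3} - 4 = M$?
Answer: $49$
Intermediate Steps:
$U{\left(M,l \right)} = 12 + 3 M$
$K{\left(D \right)} = \frac{4}{D}$
$R = 1$ ($R = \left(\frac{4}{4}\right)^{2} = \left(4 \cdot \frac{1}{4}\right)^{2} = 1^{2} = 1$)
$T = 7$ ($T = 1 - \left(12 + 3 \cdot 6 \left(-1\right)\right) = 1 - \left(12 + 3 \left(-6\right)\right) = 1 - \left(12 - 18\right) = 1 - -6 = 1 + 6 = 7$)
$T^{2} = 7^{2} = 49$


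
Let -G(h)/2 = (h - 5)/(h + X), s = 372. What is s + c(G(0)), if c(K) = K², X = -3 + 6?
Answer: 3448/9 ≈ 383.11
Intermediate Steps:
X = 3
G(h) = -2*(-5 + h)/(3 + h) (G(h) = -2*(h - 5)/(h + 3) = -2*(-5 + h)/(3 + h))
s + c(G(0)) = 372 + (2*(5 - 1*0)/(3 + 0))² = 372 + (2*(5 + 0)/3)² = 372 + (2*(⅓)*5)² = 372 + (10/3)² = 372 + 100/9 = 3448/9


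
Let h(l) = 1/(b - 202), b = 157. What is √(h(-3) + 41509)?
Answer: 8*√145930/15 ≈ 203.74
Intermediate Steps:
h(l) = -1/45 (h(l) = 1/(157 - 202) = 1/(-45) = -1/45)
√(h(-3) + 41509) = √(-1/45 + 41509) = √(1867904/45) = 8*√145930/15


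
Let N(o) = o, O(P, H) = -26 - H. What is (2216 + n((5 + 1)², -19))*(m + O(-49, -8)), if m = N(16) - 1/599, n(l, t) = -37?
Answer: -2612621/599 ≈ -4361.6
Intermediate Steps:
m = 9583/599 (m = 16 - 1/599 = 9583/599 ≈ 15.998)
(2216 + n((5 + 1)², -19))*(m + O(-49, -8)) = (2216 - 37)*(9583/599 + (-26 - 1*(-8))) = 2179*(9583/599 + (-26 + 8)) = 2179*(9583/599 - 18) = 2179*(-1199/599) = -2612621/599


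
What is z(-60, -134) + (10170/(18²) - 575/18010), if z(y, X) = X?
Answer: -1663741/16209 ≈ -102.64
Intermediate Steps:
z(-60, -134) + (10170/(18²) - 575/18010) = -134 + (10170/(18²) - 575/18010) = -134 + (10170/324 - 575*1/18010) = -134 + (10170*(1/324) - 115/3602) = -134 + (565/18 - 115/3602) = -134 + 508265/16209 = -1663741/16209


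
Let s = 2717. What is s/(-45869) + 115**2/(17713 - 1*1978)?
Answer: 112773106/144349743 ≈ 0.78125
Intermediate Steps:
s/(-45869) + 115**2/(17713 - 1*1978) = 2717/(-45869) + 115**2/(17713 - 1*1978) = 2717*(-1/45869) + 13225/(17713 - 1978) = -2717/45869 + 13225/15735 = -2717/45869 + 13225*(1/15735) = -2717/45869 + 2645/3147 = 112773106/144349743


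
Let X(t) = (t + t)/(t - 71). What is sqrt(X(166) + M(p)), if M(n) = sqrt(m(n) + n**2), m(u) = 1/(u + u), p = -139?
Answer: sqrt(2437537360 + 2508950*sqrt(1493203886))/26410 ≈ 11.937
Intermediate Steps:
m(u) = 1/(2*u)
X(t) = 2*t/(-71 + t) (X(t) = (2*t)/(-71 + t) = 2*t/(-71 + t))
M(n) = sqrt(n**2 + 1/(2*n)) (M(n) = sqrt(1/(2*n) + n**2) = sqrt(n**2 + 1/(2*n)))
sqrt(X(166) + M(p)) = sqrt(2*166/(-71 + 166) + sqrt(2)*sqrt((1 + 2*(-139)**3)/(-139))/2) = sqrt(2*166/95 + sqrt(2)*sqrt(-(1 + 2*(-2685619))/139)/2) = sqrt(2*166*(1/95) + sqrt(2)*sqrt(-(1 - 5371238)/139)/2) = sqrt(332/95 + sqrt(2)*sqrt(-1/139*(-5371237))/2) = sqrt(332/95 + sqrt(2)*sqrt(5371237/139)/2) = sqrt(332/95 + sqrt(2)*(sqrt(746601943)/139)/2) = sqrt(332/95 + sqrt(1493203886)/278)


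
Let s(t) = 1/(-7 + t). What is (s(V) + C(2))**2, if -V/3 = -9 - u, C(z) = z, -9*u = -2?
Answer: 16129/3844 ≈ 4.1959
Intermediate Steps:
u = 2/9 (u = -1/9*(-2) = 2/9 ≈ 0.22222)
V = 83/3 (V = -3*(-9 - 1*2/9) = -3*(-9 - 2/9) = -3*(-83/9) = 83/3 ≈ 27.667)
(s(V) + C(2))**2 = (1/(-7 + 83/3) + 2)**2 = (1/(62/3) + 2)**2 = (3/62 + 2)**2 = (127/62)**2 = 16129/3844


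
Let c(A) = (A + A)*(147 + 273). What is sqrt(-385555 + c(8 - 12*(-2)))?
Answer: 5*I*sqrt(14347) ≈ 598.89*I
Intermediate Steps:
c(A) = 840*A (c(A) = (2*A)*420 = 840*A)
sqrt(-385555 + c(8 - 12*(-2))) = sqrt(-385555 + 840*(8 - 12*(-2))) = sqrt(-385555 + 840*(8 + 24)) = sqrt(-385555 + 840*32) = sqrt(-385555 + 26880) = sqrt(-358675) = 5*I*sqrt(14347)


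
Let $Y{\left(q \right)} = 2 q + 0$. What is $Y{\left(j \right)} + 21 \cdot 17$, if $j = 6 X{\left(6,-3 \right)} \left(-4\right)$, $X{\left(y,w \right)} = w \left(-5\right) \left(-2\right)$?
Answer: $1797$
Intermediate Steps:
$X{\left(y,w \right)} = 10 w$ ($X{\left(y,w \right)} = - 5 w \left(-2\right) = 10 w$)
$j = 720$ ($j = 6 \cdot 10 \left(-3\right) \left(-4\right) = 6 \left(-30\right) \left(-4\right) = \left(-180\right) \left(-4\right) = 720$)
$Y{\left(q \right)} = 2 q$
$Y{\left(j \right)} + 21 \cdot 17 = 2 \cdot 720 + 21 \cdot 17 = 1440 + 357 = 1797$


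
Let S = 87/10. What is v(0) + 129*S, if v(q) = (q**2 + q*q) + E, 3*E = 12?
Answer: 11263/10 ≈ 1126.3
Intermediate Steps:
E = 4 (E = (1/3)*12 = 4)
v(q) = 4 + 2*q**2 (v(q) = (q**2 + q*q) + 4 = (q**2 + q**2) + 4 = 2*q**2 + 4 = 4 + 2*q**2)
S = 87/10 (S = 87*(1/10) = 87/10 ≈ 8.7000)
v(0) + 129*S = (4 + 2*0**2) + 129*(87/10) = (4 + 2*0) + 11223/10 = (4 + 0) + 11223/10 = 4 + 11223/10 = 11263/10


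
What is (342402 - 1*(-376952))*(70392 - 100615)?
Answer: -21741035942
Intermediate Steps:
(342402 - 1*(-376952))*(70392 - 100615) = (342402 + 376952)*(-30223) = 719354*(-30223) = -21741035942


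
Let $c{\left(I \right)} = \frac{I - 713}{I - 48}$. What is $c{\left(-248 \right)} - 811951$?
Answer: $- \frac{240336535}{296} \approx -8.1195 \cdot 10^{5}$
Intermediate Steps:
$c{\left(I \right)} = \frac{-713 + I}{-48 + I}$
$c{\left(-248 \right)} - 811951 = \frac{-713 - 248}{-48 - 248} - 811951 = \frac{1}{-296} \left(-961\right) - 811951 = \left(- \frac{1}{296}\right) \left(-961\right) - 811951 = \frac{961}{296} - 811951 = - \frac{240336535}{296}$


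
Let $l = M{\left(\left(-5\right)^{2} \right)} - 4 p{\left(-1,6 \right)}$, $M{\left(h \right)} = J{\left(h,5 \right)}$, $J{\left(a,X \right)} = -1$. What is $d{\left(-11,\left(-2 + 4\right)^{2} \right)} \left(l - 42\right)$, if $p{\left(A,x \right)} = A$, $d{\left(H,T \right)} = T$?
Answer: $-156$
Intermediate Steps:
$M{\left(h \right)} = -1$
$l = 3$ ($l = -1 - -4 = -1 + 4 = 3$)
$d{\left(-11,\left(-2 + 4\right)^{2} \right)} \left(l - 42\right) = \left(-2 + 4\right)^{2} \left(3 - 42\right) = 2^{2} \left(3 - 42\right) = 4 \left(-39\right) = -156$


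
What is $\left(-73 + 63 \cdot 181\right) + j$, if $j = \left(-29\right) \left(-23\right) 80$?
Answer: $64690$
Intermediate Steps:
$j = 53360$ ($j = 667 \cdot 80 = 53360$)
$\left(-73 + 63 \cdot 181\right) + j = \left(-73 + 63 \cdot 181\right) + 53360 = \left(-73 + 11403\right) + 53360 = 11330 + 53360 = 64690$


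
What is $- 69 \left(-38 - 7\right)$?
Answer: $3105$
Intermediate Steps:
$- 69 \left(-38 - 7\right) = \left(-69\right) \left(-45\right) = 3105$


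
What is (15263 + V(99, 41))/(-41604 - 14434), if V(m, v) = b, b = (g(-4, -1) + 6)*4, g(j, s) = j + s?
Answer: -15267/56038 ≈ -0.27244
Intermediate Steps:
b = 4 (b = ((-4 - 1) + 6)*4 = (-5 + 6)*4 = 1*4 = 4)
V(m, v) = 4
(15263 + V(99, 41))/(-41604 - 14434) = (15263 + 4)/(-41604 - 14434) = 15267/(-56038) = 15267*(-1/56038) = -15267/56038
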